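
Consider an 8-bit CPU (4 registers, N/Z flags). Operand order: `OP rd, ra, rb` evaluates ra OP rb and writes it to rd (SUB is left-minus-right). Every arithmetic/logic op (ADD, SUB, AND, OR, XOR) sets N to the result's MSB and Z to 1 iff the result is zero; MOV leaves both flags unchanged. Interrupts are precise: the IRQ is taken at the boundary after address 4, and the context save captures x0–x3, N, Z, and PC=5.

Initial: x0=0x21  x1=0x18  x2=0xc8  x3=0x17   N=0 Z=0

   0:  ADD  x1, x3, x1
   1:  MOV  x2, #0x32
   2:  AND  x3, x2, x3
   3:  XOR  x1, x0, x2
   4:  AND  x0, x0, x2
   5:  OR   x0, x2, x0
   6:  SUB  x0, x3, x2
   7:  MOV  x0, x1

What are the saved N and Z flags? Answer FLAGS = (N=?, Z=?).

FLAGS = (N=0, Z=0)

after  0: x0=0x21 x1=0x2f x2=0xc8 x3=0x17  N=0 Z=0
after  1: x0=0x21 x1=0x2f x2=0x32 x3=0x17  N=0 Z=0
after  2: x0=0x21 x1=0x2f x2=0x32 x3=0x12  N=0 Z=0
after  3: x0=0x21 x1=0x13 x2=0x32 x3=0x12  N=0 Z=0
after  4: x0=0x20 x1=0x13 x2=0x32 x3=0x12  N=0 Z=0
-- IRQ taken; context saved, return-PC = 5 --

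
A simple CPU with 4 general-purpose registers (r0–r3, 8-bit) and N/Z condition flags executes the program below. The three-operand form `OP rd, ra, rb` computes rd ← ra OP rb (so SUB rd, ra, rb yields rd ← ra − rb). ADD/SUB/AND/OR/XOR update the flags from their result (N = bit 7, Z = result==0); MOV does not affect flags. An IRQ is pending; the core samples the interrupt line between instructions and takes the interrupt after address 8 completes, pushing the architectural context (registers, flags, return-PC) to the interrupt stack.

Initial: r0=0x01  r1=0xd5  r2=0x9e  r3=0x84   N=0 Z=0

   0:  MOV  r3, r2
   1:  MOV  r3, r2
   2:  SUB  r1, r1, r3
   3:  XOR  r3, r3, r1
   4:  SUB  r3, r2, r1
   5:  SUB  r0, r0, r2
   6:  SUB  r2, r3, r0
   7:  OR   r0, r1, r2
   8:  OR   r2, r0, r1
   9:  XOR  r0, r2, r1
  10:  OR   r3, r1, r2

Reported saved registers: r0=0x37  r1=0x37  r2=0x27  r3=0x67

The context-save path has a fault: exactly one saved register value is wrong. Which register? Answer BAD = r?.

BAD = r2

after  0: r0=0x01 r1=0xd5 r2=0x9e r3=0x9e  N=0 Z=0
after  1: r0=0x01 r1=0xd5 r2=0x9e r3=0x9e  N=0 Z=0
after  2: r0=0x01 r1=0x37 r2=0x9e r3=0x9e  N=0 Z=0
after  3: r0=0x01 r1=0x37 r2=0x9e r3=0xa9  N=1 Z=0
after  4: r0=0x01 r1=0x37 r2=0x9e r3=0x67  N=0 Z=0
after  5: r0=0x63 r1=0x37 r2=0x9e r3=0x67  N=0 Z=0
after  6: r0=0x63 r1=0x37 r2=0x04 r3=0x67  N=0 Z=0
after  7: r0=0x37 r1=0x37 r2=0x04 r3=0x67  N=0 Z=0
after  8: r0=0x37 r1=0x37 r2=0x37 r3=0x67  N=0 Z=0
-- IRQ taken; context saved, return-PC = 9 --
mismatch: r2: reported 0x27 vs actual 0x37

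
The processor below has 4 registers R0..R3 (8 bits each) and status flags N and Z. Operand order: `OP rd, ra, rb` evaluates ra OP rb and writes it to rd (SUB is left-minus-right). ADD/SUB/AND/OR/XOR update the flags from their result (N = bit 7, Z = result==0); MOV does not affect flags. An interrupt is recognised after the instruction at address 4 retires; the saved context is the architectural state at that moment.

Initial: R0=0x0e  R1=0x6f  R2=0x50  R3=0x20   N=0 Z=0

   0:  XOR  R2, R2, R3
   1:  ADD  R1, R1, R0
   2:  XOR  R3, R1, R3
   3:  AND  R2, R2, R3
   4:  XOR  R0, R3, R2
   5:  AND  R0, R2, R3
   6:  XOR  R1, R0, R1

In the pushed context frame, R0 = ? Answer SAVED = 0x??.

SAVED = 0x0d

after  0: R0=0x0e R1=0x6f R2=0x70 R3=0x20  N=0 Z=0
after  1: R0=0x0e R1=0x7d R2=0x70 R3=0x20  N=0 Z=0
after  2: R0=0x0e R1=0x7d R2=0x70 R3=0x5d  N=0 Z=0
after  3: R0=0x0e R1=0x7d R2=0x50 R3=0x5d  N=0 Z=0
after  4: R0=0x0d R1=0x7d R2=0x50 R3=0x5d  N=0 Z=0
-- IRQ taken; context saved, return-PC = 5 --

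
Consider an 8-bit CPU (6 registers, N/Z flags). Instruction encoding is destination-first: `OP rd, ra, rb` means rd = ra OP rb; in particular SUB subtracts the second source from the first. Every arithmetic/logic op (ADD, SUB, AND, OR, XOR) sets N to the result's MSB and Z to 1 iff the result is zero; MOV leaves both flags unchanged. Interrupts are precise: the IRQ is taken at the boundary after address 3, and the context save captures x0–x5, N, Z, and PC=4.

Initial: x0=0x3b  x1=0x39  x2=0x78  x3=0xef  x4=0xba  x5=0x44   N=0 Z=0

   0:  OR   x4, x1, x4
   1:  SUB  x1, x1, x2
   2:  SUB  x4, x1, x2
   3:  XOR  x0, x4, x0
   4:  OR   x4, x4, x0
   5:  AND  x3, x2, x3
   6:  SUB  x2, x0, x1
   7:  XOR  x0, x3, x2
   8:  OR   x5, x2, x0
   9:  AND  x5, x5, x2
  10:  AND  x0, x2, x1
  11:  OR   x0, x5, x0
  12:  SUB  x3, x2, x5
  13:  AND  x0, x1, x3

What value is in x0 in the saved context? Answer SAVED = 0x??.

SAVED = 0x72

after  0: x0=0x3b x1=0x39 x2=0x78 x3=0xef x4=0xbb x5=0x44  N=1 Z=0
after  1: x0=0x3b x1=0xc1 x2=0x78 x3=0xef x4=0xbb x5=0x44  N=1 Z=0
after  2: x0=0x3b x1=0xc1 x2=0x78 x3=0xef x4=0x49 x5=0x44  N=0 Z=0
after  3: x0=0x72 x1=0xc1 x2=0x78 x3=0xef x4=0x49 x5=0x44  N=0 Z=0
-- IRQ taken; context saved, return-PC = 4 --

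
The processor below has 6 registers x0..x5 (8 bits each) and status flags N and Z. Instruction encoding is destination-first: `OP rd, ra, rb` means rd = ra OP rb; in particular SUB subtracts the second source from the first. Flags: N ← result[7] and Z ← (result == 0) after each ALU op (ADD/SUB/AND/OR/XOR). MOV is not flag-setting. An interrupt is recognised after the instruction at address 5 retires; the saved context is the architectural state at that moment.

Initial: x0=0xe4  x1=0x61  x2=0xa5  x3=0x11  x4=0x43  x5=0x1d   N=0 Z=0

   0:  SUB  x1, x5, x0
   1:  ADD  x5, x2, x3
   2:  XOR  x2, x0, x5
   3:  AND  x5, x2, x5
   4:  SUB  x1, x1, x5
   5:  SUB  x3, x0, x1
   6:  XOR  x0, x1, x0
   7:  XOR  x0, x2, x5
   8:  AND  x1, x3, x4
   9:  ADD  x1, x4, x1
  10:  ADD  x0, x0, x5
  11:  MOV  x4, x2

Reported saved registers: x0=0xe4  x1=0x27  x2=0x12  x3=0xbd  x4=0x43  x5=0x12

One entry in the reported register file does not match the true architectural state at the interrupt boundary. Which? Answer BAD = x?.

BAD = x2

after  0: x0=0xe4 x1=0x39 x2=0xa5 x3=0x11 x4=0x43 x5=0x1d  N=0 Z=0
after  1: x0=0xe4 x1=0x39 x2=0xa5 x3=0x11 x4=0x43 x5=0xb6  N=1 Z=0
after  2: x0=0xe4 x1=0x39 x2=0x52 x3=0x11 x4=0x43 x5=0xb6  N=0 Z=0
after  3: x0=0xe4 x1=0x39 x2=0x52 x3=0x11 x4=0x43 x5=0x12  N=0 Z=0
after  4: x0=0xe4 x1=0x27 x2=0x52 x3=0x11 x4=0x43 x5=0x12  N=0 Z=0
after  5: x0=0xe4 x1=0x27 x2=0x52 x3=0xbd x4=0x43 x5=0x12  N=1 Z=0
-- IRQ taken; context saved, return-PC = 6 --
mismatch: x2: reported 0x12 vs actual 0x52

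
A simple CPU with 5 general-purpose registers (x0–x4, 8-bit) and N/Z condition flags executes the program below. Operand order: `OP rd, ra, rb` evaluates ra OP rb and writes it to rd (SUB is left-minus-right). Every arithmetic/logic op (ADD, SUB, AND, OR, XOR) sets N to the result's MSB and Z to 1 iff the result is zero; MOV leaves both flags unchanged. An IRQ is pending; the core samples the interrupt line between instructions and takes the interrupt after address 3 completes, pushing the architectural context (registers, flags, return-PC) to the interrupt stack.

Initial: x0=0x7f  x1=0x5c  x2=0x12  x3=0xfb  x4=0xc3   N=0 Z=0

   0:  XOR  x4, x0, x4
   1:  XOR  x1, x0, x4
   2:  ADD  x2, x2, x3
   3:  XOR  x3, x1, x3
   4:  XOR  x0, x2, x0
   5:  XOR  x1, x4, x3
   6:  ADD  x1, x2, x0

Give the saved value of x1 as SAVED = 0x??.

SAVED = 0xc3

after  0: x0=0x7f x1=0x5c x2=0x12 x3=0xfb x4=0xbc  N=1 Z=0
after  1: x0=0x7f x1=0xc3 x2=0x12 x3=0xfb x4=0xbc  N=1 Z=0
after  2: x0=0x7f x1=0xc3 x2=0x0d x3=0xfb x4=0xbc  N=0 Z=0
after  3: x0=0x7f x1=0xc3 x2=0x0d x3=0x38 x4=0xbc  N=0 Z=0
-- IRQ taken; context saved, return-PC = 4 --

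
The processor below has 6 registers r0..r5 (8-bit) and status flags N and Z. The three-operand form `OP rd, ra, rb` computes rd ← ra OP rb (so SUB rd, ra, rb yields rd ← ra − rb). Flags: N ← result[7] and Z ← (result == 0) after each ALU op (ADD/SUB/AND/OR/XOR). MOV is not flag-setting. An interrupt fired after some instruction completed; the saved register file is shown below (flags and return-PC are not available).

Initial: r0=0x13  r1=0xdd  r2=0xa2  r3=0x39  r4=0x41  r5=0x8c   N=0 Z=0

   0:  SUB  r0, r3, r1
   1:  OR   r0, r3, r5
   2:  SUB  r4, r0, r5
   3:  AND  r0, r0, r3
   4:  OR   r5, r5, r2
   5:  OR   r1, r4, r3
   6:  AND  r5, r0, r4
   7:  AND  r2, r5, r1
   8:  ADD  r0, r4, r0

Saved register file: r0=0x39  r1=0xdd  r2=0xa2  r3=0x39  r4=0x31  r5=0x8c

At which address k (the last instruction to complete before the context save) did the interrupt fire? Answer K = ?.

after  0: r0=0x5c r1=0xdd r2=0xa2 r3=0x39 r4=0x41 r5=0x8c  N=0 Z=0
after  1: r0=0xbd r1=0xdd r2=0xa2 r3=0x39 r4=0x41 r5=0x8c  N=1 Z=0
after  2: r0=0xbd r1=0xdd r2=0xa2 r3=0x39 r4=0x31 r5=0x8c  N=0 Z=0
after  3: r0=0x39 r1=0xdd r2=0xa2 r3=0x39 r4=0x31 r5=0x8c  N=0 Z=0
-- IRQ taken; context saved, return-PC = 4 --

K = 3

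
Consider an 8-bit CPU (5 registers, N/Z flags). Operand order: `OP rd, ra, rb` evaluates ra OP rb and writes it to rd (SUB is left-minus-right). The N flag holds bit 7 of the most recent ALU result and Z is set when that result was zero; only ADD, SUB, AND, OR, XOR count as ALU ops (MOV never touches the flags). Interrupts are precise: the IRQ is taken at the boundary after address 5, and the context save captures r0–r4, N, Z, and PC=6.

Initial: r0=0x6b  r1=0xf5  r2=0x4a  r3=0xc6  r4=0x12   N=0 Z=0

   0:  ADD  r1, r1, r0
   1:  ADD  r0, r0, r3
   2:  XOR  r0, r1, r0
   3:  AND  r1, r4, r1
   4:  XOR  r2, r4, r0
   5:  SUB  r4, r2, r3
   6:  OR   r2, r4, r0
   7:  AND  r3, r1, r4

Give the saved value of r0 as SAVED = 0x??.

SAVED = 0x51

after  0: r0=0x6b r1=0x60 r2=0x4a r3=0xc6 r4=0x12  N=0 Z=0
after  1: r0=0x31 r1=0x60 r2=0x4a r3=0xc6 r4=0x12  N=0 Z=0
after  2: r0=0x51 r1=0x60 r2=0x4a r3=0xc6 r4=0x12  N=0 Z=0
after  3: r0=0x51 r1=0x00 r2=0x4a r3=0xc6 r4=0x12  N=0 Z=1
after  4: r0=0x51 r1=0x00 r2=0x43 r3=0xc6 r4=0x12  N=0 Z=0
after  5: r0=0x51 r1=0x00 r2=0x43 r3=0xc6 r4=0x7d  N=0 Z=0
-- IRQ taken; context saved, return-PC = 6 --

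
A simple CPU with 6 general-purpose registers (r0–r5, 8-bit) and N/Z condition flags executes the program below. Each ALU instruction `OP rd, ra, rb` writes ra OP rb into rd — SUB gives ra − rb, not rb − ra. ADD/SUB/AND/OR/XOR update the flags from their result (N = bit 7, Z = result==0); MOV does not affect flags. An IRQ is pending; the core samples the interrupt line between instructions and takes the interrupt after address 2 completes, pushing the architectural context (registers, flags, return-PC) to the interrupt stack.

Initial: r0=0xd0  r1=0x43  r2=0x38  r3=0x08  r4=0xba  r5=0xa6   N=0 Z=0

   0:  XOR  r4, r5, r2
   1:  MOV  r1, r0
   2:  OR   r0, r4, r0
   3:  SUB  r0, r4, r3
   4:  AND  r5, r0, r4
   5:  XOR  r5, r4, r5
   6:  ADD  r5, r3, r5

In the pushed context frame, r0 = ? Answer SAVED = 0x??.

SAVED = 0xde

after  0: r0=0xd0 r1=0x43 r2=0x38 r3=0x08 r4=0x9e r5=0xa6  N=1 Z=0
after  1: r0=0xd0 r1=0xd0 r2=0x38 r3=0x08 r4=0x9e r5=0xa6  N=1 Z=0
after  2: r0=0xde r1=0xd0 r2=0x38 r3=0x08 r4=0x9e r5=0xa6  N=1 Z=0
-- IRQ taken; context saved, return-PC = 3 --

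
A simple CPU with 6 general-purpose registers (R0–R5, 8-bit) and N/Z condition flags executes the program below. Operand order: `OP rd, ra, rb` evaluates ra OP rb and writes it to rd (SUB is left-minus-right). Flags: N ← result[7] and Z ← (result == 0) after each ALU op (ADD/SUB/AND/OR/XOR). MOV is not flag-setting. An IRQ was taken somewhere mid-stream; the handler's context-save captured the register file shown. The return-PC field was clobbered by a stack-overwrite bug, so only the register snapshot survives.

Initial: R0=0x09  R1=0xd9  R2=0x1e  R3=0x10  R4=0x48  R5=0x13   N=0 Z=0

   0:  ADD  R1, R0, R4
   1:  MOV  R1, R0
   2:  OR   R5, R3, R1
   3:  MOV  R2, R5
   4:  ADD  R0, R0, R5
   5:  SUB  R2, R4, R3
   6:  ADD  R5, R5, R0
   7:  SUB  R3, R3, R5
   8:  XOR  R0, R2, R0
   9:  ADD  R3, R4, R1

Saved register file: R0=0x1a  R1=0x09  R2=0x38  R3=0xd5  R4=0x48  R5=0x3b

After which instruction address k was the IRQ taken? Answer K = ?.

after  0: R0=0x09 R1=0x51 R2=0x1e R3=0x10 R4=0x48 R5=0x13  N=0 Z=0
after  1: R0=0x09 R1=0x09 R2=0x1e R3=0x10 R4=0x48 R5=0x13  N=0 Z=0
after  2: R0=0x09 R1=0x09 R2=0x1e R3=0x10 R4=0x48 R5=0x19  N=0 Z=0
after  3: R0=0x09 R1=0x09 R2=0x19 R3=0x10 R4=0x48 R5=0x19  N=0 Z=0
after  4: R0=0x22 R1=0x09 R2=0x19 R3=0x10 R4=0x48 R5=0x19  N=0 Z=0
after  5: R0=0x22 R1=0x09 R2=0x38 R3=0x10 R4=0x48 R5=0x19  N=0 Z=0
after  6: R0=0x22 R1=0x09 R2=0x38 R3=0x10 R4=0x48 R5=0x3b  N=0 Z=0
after  7: R0=0x22 R1=0x09 R2=0x38 R3=0xd5 R4=0x48 R5=0x3b  N=1 Z=0
after  8: R0=0x1a R1=0x09 R2=0x38 R3=0xd5 R4=0x48 R5=0x3b  N=0 Z=0
-- IRQ taken; context saved, return-PC = 9 --

K = 8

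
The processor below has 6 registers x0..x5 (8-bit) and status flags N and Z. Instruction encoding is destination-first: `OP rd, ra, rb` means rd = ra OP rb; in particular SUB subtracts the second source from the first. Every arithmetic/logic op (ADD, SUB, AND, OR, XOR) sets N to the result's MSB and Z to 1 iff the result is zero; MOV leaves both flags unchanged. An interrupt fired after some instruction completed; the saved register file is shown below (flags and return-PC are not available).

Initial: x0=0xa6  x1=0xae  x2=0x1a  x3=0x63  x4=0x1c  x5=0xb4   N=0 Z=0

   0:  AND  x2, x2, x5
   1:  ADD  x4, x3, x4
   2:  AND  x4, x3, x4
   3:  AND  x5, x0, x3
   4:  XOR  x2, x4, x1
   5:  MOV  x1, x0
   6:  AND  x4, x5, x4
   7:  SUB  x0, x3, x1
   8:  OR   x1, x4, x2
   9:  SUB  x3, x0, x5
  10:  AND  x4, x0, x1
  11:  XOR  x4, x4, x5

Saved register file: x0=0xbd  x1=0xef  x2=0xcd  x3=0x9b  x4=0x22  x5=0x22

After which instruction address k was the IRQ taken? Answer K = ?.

after  0: x0=0xa6 x1=0xae x2=0x10 x3=0x63 x4=0x1c x5=0xb4  N=0 Z=0
after  1: x0=0xa6 x1=0xae x2=0x10 x3=0x63 x4=0x7f x5=0xb4  N=0 Z=0
after  2: x0=0xa6 x1=0xae x2=0x10 x3=0x63 x4=0x63 x5=0xb4  N=0 Z=0
after  3: x0=0xa6 x1=0xae x2=0x10 x3=0x63 x4=0x63 x5=0x22  N=0 Z=0
after  4: x0=0xa6 x1=0xae x2=0xcd x3=0x63 x4=0x63 x5=0x22  N=1 Z=0
after  5: x0=0xa6 x1=0xa6 x2=0xcd x3=0x63 x4=0x63 x5=0x22  N=1 Z=0
after  6: x0=0xa6 x1=0xa6 x2=0xcd x3=0x63 x4=0x22 x5=0x22  N=0 Z=0
after  7: x0=0xbd x1=0xa6 x2=0xcd x3=0x63 x4=0x22 x5=0x22  N=1 Z=0
after  8: x0=0xbd x1=0xef x2=0xcd x3=0x63 x4=0x22 x5=0x22  N=1 Z=0
after  9: x0=0xbd x1=0xef x2=0xcd x3=0x9b x4=0x22 x5=0x22  N=1 Z=0
-- IRQ taken; context saved, return-PC = 10 --

K = 9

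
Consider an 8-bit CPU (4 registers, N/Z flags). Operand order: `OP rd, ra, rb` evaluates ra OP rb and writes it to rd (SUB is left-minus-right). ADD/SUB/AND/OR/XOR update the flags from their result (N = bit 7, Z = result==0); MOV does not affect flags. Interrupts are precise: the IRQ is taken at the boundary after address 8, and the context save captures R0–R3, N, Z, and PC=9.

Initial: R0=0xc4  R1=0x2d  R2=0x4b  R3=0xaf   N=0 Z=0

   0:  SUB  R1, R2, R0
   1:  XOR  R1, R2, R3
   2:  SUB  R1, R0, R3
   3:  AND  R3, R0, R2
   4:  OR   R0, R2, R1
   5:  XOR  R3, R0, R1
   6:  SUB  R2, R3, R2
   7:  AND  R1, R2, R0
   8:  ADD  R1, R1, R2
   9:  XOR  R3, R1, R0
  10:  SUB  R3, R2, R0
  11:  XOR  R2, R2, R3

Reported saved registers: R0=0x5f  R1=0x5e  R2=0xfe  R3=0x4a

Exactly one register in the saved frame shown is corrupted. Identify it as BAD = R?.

after  0: R0=0xc4 R1=0x87 R2=0x4b R3=0xaf  N=1 Z=0
after  1: R0=0xc4 R1=0xe4 R2=0x4b R3=0xaf  N=1 Z=0
after  2: R0=0xc4 R1=0x15 R2=0x4b R3=0xaf  N=0 Z=0
after  3: R0=0xc4 R1=0x15 R2=0x4b R3=0x40  N=0 Z=0
after  4: R0=0x5f R1=0x15 R2=0x4b R3=0x40  N=0 Z=0
after  5: R0=0x5f R1=0x15 R2=0x4b R3=0x4a  N=0 Z=0
after  6: R0=0x5f R1=0x15 R2=0xff R3=0x4a  N=1 Z=0
after  7: R0=0x5f R1=0x5f R2=0xff R3=0x4a  N=0 Z=0
after  8: R0=0x5f R1=0x5e R2=0xff R3=0x4a  N=0 Z=0
-- IRQ taken; context saved, return-PC = 9 --
mismatch: R2: reported 0xfe vs actual 0xff

BAD = R2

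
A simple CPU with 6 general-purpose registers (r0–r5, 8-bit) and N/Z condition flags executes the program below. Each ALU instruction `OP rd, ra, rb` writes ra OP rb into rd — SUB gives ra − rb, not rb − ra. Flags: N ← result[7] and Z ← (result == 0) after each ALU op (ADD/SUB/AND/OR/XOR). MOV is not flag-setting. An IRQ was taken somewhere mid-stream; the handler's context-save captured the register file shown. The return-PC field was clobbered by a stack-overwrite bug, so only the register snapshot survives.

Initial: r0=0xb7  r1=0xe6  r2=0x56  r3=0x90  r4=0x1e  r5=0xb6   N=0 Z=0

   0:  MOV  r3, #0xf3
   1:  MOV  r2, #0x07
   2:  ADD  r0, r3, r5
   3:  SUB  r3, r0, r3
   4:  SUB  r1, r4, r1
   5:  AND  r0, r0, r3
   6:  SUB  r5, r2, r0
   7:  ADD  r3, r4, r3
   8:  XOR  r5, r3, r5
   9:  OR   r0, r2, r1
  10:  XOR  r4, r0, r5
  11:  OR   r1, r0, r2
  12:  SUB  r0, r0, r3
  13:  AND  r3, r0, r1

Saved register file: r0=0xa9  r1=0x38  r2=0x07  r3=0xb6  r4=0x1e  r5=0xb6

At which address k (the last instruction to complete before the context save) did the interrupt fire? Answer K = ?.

K = 4

after  0: r0=0xb7 r1=0xe6 r2=0x56 r3=0xf3 r4=0x1e r5=0xb6  N=0 Z=0
after  1: r0=0xb7 r1=0xe6 r2=0x07 r3=0xf3 r4=0x1e r5=0xb6  N=0 Z=0
after  2: r0=0xa9 r1=0xe6 r2=0x07 r3=0xf3 r4=0x1e r5=0xb6  N=1 Z=0
after  3: r0=0xa9 r1=0xe6 r2=0x07 r3=0xb6 r4=0x1e r5=0xb6  N=1 Z=0
after  4: r0=0xa9 r1=0x38 r2=0x07 r3=0xb6 r4=0x1e r5=0xb6  N=0 Z=0
-- IRQ taken; context saved, return-PC = 5 --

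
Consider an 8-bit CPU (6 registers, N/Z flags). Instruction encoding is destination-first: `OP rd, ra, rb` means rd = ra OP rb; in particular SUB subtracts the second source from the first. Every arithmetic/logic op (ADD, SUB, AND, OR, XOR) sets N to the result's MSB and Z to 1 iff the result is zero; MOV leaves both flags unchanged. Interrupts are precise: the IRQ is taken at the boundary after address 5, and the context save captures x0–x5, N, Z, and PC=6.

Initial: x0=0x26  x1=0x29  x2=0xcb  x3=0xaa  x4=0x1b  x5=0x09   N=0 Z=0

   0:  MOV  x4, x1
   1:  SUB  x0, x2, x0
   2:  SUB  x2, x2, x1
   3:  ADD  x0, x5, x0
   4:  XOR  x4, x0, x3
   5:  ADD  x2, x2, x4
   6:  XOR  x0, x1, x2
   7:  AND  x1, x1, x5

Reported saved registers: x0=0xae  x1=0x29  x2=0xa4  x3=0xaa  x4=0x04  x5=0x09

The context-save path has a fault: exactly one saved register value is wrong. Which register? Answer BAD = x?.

after  0: x0=0x26 x1=0x29 x2=0xcb x3=0xaa x4=0x29 x5=0x09  N=0 Z=0
after  1: x0=0xa5 x1=0x29 x2=0xcb x3=0xaa x4=0x29 x5=0x09  N=1 Z=0
after  2: x0=0xa5 x1=0x29 x2=0xa2 x3=0xaa x4=0x29 x5=0x09  N=1 Z=0
after  3: x0=0xae x1=0x29 x2=0xa2 x3=0xaa x4=0x29 x5=0x09  N=1 Z=0
after  4: x0=0xae x1=0x29 x2=0xa2 x3=0xaa x4=0x04 x5=0x09  N=0 Z=0
after  5: x0=0xae x1=0x29 x2=0xa6 x3=0xaa x4=0x04 x5=0x09  N=1 Z=0
-- IRQ taken; context saved, return-PC = 6 --
mismatch: x2: reported 0xa4 vs actual 0xa6

BAD = x2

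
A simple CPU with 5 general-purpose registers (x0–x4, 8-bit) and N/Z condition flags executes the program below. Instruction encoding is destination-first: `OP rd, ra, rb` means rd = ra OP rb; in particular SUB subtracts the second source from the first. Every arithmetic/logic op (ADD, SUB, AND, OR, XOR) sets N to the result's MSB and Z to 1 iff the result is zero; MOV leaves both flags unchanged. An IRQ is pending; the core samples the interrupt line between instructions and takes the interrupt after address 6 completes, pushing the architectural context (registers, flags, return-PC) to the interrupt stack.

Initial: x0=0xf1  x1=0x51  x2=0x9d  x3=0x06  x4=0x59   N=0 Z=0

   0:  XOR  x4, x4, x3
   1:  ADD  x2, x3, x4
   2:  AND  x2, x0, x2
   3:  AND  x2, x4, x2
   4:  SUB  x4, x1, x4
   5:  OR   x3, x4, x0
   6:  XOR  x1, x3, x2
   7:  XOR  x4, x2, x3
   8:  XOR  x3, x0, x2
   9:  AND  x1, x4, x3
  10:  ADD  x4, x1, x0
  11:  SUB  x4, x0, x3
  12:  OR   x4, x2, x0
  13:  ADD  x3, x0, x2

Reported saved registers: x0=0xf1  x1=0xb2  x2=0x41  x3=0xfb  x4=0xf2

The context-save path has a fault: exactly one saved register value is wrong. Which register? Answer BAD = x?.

BAD = x3

after  0: x0=0xf1 x1=0x51 x2=0x9d x3=0x06 x4=0x5f  N=0 Z=0
after  1: x0=0xf1 x1=0x51 x2=0x65 x3=0x06 x4=0x5f  N=0 Z=0
after  2: x0=0xf1 x1=0x51 x2=0x61 x3=0x06 x4=0x5f  N=0 Z=0
after  3: x0=0xf1 x1=0x51 x2=0x41 x3=0x06 x4=0x5f  N=0 Z=0
after  4: x0=0xf1 x1=0x51 x2=0x41 x3=0x06 x4=0xf2  N=1 Z=0
after  5: x0=0xf1 x1=0x51 x2=0x41 x3=0xf3 x4=0xf2  N=1 Z=0
after  6: x0=0xf1 x1=0xb2 x2=0x41 x3=0xf3 x4=0xf2  N=1 Z=0
-- IRQ taken; context saved, return-PC = 7 --
mismatch: x3: reported 0xfb vs actual 0xf3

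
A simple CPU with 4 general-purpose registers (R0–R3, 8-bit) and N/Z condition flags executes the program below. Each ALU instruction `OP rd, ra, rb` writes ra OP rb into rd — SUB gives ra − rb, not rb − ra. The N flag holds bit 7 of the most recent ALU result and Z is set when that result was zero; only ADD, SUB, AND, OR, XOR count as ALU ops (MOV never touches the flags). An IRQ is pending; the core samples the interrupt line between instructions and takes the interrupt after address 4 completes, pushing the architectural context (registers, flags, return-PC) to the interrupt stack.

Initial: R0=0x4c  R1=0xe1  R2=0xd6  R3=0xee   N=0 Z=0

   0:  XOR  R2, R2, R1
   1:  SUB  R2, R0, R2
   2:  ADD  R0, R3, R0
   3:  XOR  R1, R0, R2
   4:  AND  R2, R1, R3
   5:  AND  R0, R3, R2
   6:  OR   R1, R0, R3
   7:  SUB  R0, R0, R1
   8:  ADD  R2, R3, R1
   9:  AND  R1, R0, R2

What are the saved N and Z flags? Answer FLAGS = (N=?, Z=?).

FLAGS = (N=0, Z=0)

after  0: R0=0x4c R1=0xe1 R2=0x37 R3=0xee  N=0 Z=0
after  1: R0=0x4c R1=0xe1 R2=0x15 R3=0xee  N=0 Z=0
after  2: R0=0x3a R1=0xe1 R2=0x15 R3=0xee  N=0 Z=0
after  3: R0=0x3a R1=0x2f R2=0x15 R3=0xee  N=0 Z=0
after  4: R0=0x3a R1=0x2f R2=0x2e R3=0xee  N=0 Z=0
-- IRQ taken; context saved, return-PC = 5 --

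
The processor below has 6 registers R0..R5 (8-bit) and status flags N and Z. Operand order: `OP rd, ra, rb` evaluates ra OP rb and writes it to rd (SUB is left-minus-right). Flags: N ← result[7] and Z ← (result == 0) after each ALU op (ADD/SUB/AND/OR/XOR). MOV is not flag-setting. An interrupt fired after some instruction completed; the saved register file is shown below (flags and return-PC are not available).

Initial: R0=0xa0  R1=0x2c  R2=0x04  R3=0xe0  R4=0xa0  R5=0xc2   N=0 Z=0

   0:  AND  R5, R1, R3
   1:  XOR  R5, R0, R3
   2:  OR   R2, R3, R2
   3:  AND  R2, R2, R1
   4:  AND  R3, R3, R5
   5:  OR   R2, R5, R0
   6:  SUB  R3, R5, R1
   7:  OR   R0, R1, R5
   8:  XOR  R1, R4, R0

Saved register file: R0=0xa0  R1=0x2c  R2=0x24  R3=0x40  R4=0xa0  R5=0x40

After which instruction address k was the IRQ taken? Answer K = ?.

K = 4

after  0: R0=0xa0 R1=0x2c R2=0x04 R3=0xe0 R4=0xa0 R5=0x20  N=0 Z=0
after  1: R0=0xa0 R1=0x2c R2=0x04 R3=0xe0 R4=0xa0 R5=0x40  N=0 Z=0
after  2: R0=0xa0 R1=0x2c R2=0xe4 R3=0xe0 R4=0xa0 R5=0x40  N=1 Z=0
after  3: R0=0xa0 R1=0x2c R2=0x24 R3=0xe0 R4=0xa0 R5=0x40  N=0 Z=0
after  4: R0=0xa0 R1=0x2c R2=0x24 R3=0x40 R4=0xa0 R5=0x40  N=0 Z=0
-- IRQ taken; context saved, return-PC = 5 --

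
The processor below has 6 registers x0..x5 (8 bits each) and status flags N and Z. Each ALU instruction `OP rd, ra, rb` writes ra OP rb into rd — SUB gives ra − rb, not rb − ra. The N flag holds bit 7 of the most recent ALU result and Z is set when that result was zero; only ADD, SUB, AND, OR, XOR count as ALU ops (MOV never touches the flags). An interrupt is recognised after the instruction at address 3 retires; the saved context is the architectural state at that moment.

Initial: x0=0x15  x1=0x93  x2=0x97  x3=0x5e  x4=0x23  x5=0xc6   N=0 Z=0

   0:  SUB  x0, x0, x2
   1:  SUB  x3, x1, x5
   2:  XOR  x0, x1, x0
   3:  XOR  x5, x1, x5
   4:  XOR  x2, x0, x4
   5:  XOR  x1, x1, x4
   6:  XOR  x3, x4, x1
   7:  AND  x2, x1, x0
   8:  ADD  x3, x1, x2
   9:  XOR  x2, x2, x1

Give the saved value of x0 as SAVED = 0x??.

after  0: x0=0x7e x1=0x93 x2=0x97 x3=0x5e x4=0x23 x5=0xc6  N=0 Z=0
after  1: x0=0x7e x1=0x93 x2=0x97 x3=0xcd x4=0x23 x5=0xc6  N=1 Z=0
after  2: x0=0xed x1=0x93 x2=0x97 x3=0xcd x4=0x23 x5=0xc6  N=1 Z=0
after  3: x0=0xed x1=0x93 x2=0x97 x3=0xcd x4=0x23 x5=0x55  N=0 Z=0
-- IRQ taken; context saved, return-PC = 4 --

SAVED = 0xed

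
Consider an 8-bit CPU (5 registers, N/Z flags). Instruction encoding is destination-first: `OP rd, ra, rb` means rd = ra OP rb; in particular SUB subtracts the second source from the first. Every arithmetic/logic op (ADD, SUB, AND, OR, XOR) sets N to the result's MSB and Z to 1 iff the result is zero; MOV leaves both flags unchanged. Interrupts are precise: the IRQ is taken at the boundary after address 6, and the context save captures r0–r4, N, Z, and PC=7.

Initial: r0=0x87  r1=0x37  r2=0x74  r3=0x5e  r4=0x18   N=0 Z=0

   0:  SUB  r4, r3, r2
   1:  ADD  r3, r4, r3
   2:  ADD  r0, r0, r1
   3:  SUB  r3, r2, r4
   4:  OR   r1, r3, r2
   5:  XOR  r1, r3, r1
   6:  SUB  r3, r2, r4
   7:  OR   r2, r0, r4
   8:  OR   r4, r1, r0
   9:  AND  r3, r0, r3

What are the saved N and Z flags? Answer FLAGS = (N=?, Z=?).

after  0: r0=0x87 r1=0x37 r2=0x74 r3=0x5e r4=0xea  N=1 Z=0
after  1: r0=0x87 r1=0x37 r2=0x74 r3=0x48 r4=0xea  N=0 Z=0
after  2: r0=0xbe r1=0x37 r2=0x74 r3=0x48 r4=0xea  N=1 Z=0
after  3: r0=0xbe r1=0x37 r2=0x74 r3=0x8a r4=0xea  N=1 Z=0
after  4: r0=0xbe r1=0xfe r2=0x74 r3=0x8a r4=0xea  N=1 Z=0
after  5: r0=0xbe r1=0x74 r2=0x74 r3=0x8a r4=0xea  N=0 Z=0
after  6: r0=0xbe r1=0x74 r2=0x74 r3=0x8a r4=0xea  N=1 Z=0
-- IRQ taken; context saved, return-PC = 7 --

FLAGS = (N=1, Z=0)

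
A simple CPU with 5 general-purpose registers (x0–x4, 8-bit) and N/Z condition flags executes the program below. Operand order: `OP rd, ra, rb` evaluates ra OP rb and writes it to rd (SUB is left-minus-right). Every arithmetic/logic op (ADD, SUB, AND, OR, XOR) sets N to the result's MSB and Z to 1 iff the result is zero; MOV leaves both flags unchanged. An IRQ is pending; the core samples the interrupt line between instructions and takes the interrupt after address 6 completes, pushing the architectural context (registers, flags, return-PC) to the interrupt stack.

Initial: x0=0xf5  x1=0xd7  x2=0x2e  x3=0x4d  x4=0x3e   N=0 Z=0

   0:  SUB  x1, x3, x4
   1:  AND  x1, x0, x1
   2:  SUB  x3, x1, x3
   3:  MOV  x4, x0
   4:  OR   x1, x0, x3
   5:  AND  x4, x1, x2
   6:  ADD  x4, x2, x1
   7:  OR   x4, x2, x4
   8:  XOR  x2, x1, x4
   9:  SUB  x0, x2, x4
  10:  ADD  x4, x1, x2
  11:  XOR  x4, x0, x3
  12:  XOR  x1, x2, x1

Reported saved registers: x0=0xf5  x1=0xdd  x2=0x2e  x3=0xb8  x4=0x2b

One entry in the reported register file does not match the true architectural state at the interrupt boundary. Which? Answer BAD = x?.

BAD = x1

after  0: x0=0xf5 x1=0x0f x2=0x2e x3=0x4d x4=0x3e  N=0 Z=0
after  1: x0=0xf5 x1=0x05 x2=0x2e x3=0x4d x4=0x3e  N=0 Z=0
after  2: x0=0xf5 x1=0x05 x2=0x2e x3=0xb8 x4=0x3e  N=1 Z=0
after  3: x0=0xf5 x1=0x05 x2=0x2e x3=0xb8 x4=0xf5  N=1 Z=0
after  4: x0=0xf5 x1=0xfd x2=0x2e x3=0xb8 x4=0xf5  N=1 Z=0
after  5: x0=0xf5 x1=0xfd x2=0x2e x3=0xb8 x4=0x2c  N=0 Z=0
after  6: x0=0xf5 x1=0xfd x2=0x2e x3=0xb8 x4=0x2b  N=0 Z=0
-- IRQ taken; context saved, return-PC = 7 --
mismatch: x1: reported 0xdd vs actual 0xfd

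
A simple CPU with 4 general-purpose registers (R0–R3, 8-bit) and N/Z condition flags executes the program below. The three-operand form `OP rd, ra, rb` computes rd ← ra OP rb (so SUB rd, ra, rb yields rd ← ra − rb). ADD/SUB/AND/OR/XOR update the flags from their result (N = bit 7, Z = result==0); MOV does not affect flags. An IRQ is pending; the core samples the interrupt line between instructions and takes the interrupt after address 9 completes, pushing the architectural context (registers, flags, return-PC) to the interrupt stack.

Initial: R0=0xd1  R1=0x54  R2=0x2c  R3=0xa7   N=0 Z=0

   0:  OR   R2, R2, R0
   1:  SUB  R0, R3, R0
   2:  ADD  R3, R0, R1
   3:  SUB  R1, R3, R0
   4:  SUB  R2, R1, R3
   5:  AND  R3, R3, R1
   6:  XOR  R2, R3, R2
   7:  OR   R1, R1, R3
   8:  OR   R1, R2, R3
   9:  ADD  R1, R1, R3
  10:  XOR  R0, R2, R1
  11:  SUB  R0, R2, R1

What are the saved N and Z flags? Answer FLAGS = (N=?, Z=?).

FLAGS = (N=0, Z=0)

after  0: R0=0xd1 R1=0x54 R2=0xfd R3=0xa7  N=1 Z=0
after  1: R0=0xd6 R1=0x54 R2=0xfd R3=0xa7  N=1 Z=0
after  2: R0=0xd6 R1=0x54 R2=0xfd R3=0x2a  N=0 Z=0
after  3: R0=0xd6 R1=0x54 R2=0xfd R3=0x2a  N=0 Z=0
after  4: R0=0xd6 R1=0x54 R2=0x2a R3=0x2a  N=0 Z=0
after  5: R0=0xd6 R1=0x54 R2=0x2a R3=0x00  N=0 Z=1
after  6: R0=0xd6 R1=0x54 R2=0x2a R3=0x00  N=0 Z=0
after  7: R0=0xd6 R1=0x54 R2=0x2a R3=0x00  N=0 Z=0
after  8: R0=0xd6 R1=0x2a R2=0x2a R3=0x00  N=0 Z=0
after  9: R0=0xd6 R1=0x2a R2=0x2a R3=0x00  N=0 Z=0
-- IRQ taken; context saved, return-PC = 10 --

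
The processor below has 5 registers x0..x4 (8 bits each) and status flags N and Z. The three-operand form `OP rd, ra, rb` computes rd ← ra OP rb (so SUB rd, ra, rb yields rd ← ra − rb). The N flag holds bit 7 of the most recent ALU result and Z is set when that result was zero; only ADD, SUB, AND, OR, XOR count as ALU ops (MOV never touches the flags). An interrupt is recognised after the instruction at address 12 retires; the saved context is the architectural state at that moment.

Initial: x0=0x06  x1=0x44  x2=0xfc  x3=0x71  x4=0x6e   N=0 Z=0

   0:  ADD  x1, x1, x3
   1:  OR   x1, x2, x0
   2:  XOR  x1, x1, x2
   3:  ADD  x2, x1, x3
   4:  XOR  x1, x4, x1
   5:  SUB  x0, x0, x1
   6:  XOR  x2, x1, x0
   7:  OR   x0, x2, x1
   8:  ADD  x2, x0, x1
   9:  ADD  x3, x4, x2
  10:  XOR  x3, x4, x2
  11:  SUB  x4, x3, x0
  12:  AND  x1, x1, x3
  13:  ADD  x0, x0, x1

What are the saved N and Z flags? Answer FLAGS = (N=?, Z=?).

after  0: x0=0x06 x1=0xb5 x2=0xfc x3=0x71 x4=0x6e  N=1 Z=0
after  1: x0=0x06 x1=0xfe x2=0xfc x3=0x71 x4=0x6e  N=1 Z=0
after  2: x0=0x06 x1=0x02 x2=0xfc x3=0x71 x4=0x6e  N=0 Z=0
after  3: x0=0x06 x1=0x02 x2=0x73 x3=0x71 x4=0x6e  N=0 Z=0
after  4: x0=0x06 x1=0x6c x2=0x73 x3=0x71 x4=0x6e  N=0 Z=0
after  5: x0=0x9a x1=0x6c x2=0x73 x3=0x71 x4=0x6e  N=1 Z=0
after  6: x0=0x9a x1=0x6c x2=0xf6 x3=0x71 x4=0x6e  N=1 Z=0
after  7: x0=0xfe x1=0x6c x2=0xf6 x3=0x71 x4=0x6e  N=1 Z=0
after  8: x0=0xfe x1=0x6c x2=0x6a x3=0x71 x4=0x6e  N=0 Z=0
after  9: x0=0xfe x1=0x6c x2=0x6a x3=0xd8 x4=0x6e  N=1 Z=0
after 10: x0=0xfe x1=0x6c x2=0x6a x3=0x04 x4=0x6e  N=0 Z=0
after 11: x0=0xfe x1=0x6c x2=0x6a x3=0x04 x4=0x06  N=0 Z=0
after 12: x0=0xfe x1=0x04 x2=0x6a x3=0x04 x4=0x06  N=0 Z=0
-- IRQ taken; context saved, return-PC = 13 --

FLAGS = (N=0, Z=0)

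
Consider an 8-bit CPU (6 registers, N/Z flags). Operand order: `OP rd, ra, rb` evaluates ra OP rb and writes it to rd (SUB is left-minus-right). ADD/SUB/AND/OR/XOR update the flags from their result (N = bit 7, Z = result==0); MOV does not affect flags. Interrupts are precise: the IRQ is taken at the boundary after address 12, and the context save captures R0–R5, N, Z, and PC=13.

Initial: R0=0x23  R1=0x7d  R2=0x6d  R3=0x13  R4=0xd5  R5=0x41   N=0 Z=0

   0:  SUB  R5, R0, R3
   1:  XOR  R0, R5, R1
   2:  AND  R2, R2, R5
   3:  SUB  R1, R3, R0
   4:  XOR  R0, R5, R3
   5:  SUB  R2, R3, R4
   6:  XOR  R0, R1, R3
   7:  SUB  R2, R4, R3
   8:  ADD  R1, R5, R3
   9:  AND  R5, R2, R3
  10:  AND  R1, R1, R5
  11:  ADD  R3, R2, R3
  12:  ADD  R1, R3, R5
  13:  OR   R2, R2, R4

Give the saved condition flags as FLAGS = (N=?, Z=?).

FLAGS = (N=1, Z=0)

after  0: R0=0x23 R1=0x7d R2=0x6d R3=0x13 R4=0xd5 R5=0x10  N=0 Z=0
after  1: R0=0x6d R1=0x7d R2=0x6d R3=0x13 R4=0xd5 R5=0x10  N=0 Z=0
after  2: R0=0x6d R1=0x7d R2=0x00 R3=0x13 R4=0xd5 R5=0x10  N=0 Z=1
after  3: R0=0x6d R1=0xa6 R2=0x00 R3=0x13 R4=0xd5 R5=0x10  N=1 Z=0
after  4: R0=0x03 R1=0xa6 R2=0x00 R3=0x13 R4=0xd5 R5=0x10  N=0 Z=0
after  5: R0=0x03 R1=0xa6 R2=0x3e R3=0x13 R4=0xd5 R5=0x10  N=0 Z=0
after  6: R0=0xb5 R1=0xa6 R2=0x3e R3=0x13 R4=0xd5 R5=0x10  N=1 Z=0
after  7: R0=0xb5 R1=0xa6 R2=0xc2 R3=0x13 R4=0xd5 R5=0x10  N=1 Z=0
after  8: R0=0xb5 R1=0x23 R2=0xc2 R3=0x13 R4=0xd5 R5=0x10  N=0 Z=0
after  9: R0=0xb5 R1=0x23 R2=0xc2 R3=0x13 R4=0xd5 R5=0x02  N=0 Z=0
after 10: R0=0xb5 R1=0x02 R2=0xc2 R3=0x13 R4=0xd5 R5=0x02  N=0 Z=0
after 11: R0=0xb5 R1=0x02 R2=0xc2 R3=0xd5 R4=0xd5 R5=0x02  N=1 Z=0
after 12: R0=0xb5 R1=0xd7 R2=0xc2 R3=0xd5 R4=0xd5 R5=0x02  N=1 Z=0
-- IRQ taken; context saved, return-PC = 13 --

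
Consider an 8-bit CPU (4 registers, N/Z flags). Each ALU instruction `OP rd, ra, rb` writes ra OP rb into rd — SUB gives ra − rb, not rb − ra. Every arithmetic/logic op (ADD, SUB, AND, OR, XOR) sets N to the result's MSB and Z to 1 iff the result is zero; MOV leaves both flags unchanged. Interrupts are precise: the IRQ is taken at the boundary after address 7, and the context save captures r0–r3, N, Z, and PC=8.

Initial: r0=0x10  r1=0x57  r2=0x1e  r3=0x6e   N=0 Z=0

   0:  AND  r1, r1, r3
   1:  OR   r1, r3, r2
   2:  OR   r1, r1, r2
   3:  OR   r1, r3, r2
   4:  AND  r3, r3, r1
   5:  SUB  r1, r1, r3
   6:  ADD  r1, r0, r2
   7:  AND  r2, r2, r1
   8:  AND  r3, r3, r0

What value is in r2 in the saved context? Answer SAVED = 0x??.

SAVED = 0x0e

after  0: r0=0x10 r1=0x46 r2=0x1e r3=0x6e  N=0 Z=0
after  1: r0=0x10 r1=0x7e r2=0x1e r3=0x6e  N=0 Z=0
after  2: r0=0x10 r1=0x7e r2=0x1e r3=0x6e  N=0 Z=0
after  3: r0=0x10 r1=0x7e r2=0x1e r3=0x6e  N=0 Z=0
after  4: r0=0x10 r1=0x7e r2=0x1e r3=0x6e  N=0 Z=0
after  5: r0=0x10 r1=0x10 r2=0x1e r3=0x6e  N=0 Z=0
after  6: r0=0x10 r1=0x2e r2=0x1e r3=0x6e  N=0 Z=0
after  7: r0=0x10 r1=0x2e r2=0x0e r3=0x6e  N=0 Z=0
-- IRQ taken; context saved, return-PC = 8 --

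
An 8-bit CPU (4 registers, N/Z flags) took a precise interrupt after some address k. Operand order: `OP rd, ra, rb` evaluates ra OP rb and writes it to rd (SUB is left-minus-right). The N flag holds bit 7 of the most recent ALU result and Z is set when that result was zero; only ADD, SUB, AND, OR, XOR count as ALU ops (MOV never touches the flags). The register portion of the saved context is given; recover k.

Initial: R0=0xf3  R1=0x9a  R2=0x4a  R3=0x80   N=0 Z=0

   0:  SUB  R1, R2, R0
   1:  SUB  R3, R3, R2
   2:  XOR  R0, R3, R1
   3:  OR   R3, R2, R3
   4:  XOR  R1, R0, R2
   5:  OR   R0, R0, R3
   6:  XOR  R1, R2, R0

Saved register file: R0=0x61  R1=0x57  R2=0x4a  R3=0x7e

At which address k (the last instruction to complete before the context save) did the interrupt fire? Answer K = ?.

after  0: R0=0xf3 R1=0x57 R2=0x4a R3=0x80  N=0 Z=0
after  1: R0=0xf3 R1=0x57 R2=0x4a R3=0x36  N=0 Z=0
after  2: R0=0x61 R1=0x57 R2=0x4a R3=0x36  N=0 Z=0
after  3: R0=0x61 R1=0x57 R2=0x4a R3=0x7e  N=0 Z=0
-- IRQ taken; context saved, return-PC = 4 --

K = 3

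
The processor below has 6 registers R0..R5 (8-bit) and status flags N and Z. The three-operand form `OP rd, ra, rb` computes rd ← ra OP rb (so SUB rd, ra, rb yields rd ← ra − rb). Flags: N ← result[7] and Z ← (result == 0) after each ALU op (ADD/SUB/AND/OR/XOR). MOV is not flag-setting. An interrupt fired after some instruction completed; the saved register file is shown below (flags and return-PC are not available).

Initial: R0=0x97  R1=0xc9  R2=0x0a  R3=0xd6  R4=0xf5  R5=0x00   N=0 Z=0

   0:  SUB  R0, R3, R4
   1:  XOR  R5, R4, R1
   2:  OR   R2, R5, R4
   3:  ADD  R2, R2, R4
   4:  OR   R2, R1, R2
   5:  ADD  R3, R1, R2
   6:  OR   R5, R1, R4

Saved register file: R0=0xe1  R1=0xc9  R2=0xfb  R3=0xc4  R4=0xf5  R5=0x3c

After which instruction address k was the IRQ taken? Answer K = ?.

after  0: R0=0xe1 R1=0xc9 R2=0x0a R3=0xd6 R4=0xf5 R5=0x00  N=1 Z=0
after  1: R0=0xe1 R1=0xc9 R2=0x0a R3=0xd6 R4=0xf5 R5=0x3c  N=0 Z=0
after  2: R0=0xe1 R1=0xc9 R2=0xfd R3=0xd6 R4=0xf5 R5=0x3c  N=1 Z=0
after  3: R0=0xe1 R1=0xc9 R2=0xf2 R3=0xd6 R4=0xf5 R5=0x3c  N=1 Z=0
after  4: R0=0xe1 R1=0xc9 R2=0xfb R3=0xd6 R4=0xf5 R5=0x3c  N=1 Z=0
after  5: R0=0xe1 R1=0xc9 R2=0xfb R3=0xc4 R4=0xf5 R5=0x3c  N=1 Z=0
-- IRQ taken; context saved, return-PC = 6 --

K = 5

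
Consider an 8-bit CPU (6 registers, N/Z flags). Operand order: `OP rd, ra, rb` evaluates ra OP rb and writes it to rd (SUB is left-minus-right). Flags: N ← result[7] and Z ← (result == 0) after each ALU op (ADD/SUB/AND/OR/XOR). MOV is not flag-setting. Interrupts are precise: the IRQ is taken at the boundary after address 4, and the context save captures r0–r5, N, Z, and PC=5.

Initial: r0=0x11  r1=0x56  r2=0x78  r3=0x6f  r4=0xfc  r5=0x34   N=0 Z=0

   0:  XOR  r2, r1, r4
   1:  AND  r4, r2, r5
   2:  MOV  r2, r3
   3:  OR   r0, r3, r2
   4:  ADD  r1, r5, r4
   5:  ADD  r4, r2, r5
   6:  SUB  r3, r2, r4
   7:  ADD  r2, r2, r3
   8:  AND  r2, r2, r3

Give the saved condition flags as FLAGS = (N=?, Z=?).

FLAGS = (N=0, Z=0)

after  0: r0=0x11 r1=0x56 r2=0xaa r3=0x6f r4=0xfc r5=0x34  N=1 Z=0
after  1: r0=0x11 r1=0x56 r2=0xaa r3=0x6f r4=0x20 r5=0x34  N=0 Z=0
after  2: r0=0x11 r1=0x56 r2=0x6f r3=0x6f r4=0x20 r5=0x34  N=0 Z=0
after  3: r0=0x6f r1=0x56 r2=0x6f r3=0x6f r4=0x20 r5=0x34  N=0 Z=0
after  4: r0=0x6f r1=0x54 r2=0x6f r3=0x6f r4=0x20 r5=0x34  N=0 Z=0
-- IRQ taken; context saved, return-PC = 5 --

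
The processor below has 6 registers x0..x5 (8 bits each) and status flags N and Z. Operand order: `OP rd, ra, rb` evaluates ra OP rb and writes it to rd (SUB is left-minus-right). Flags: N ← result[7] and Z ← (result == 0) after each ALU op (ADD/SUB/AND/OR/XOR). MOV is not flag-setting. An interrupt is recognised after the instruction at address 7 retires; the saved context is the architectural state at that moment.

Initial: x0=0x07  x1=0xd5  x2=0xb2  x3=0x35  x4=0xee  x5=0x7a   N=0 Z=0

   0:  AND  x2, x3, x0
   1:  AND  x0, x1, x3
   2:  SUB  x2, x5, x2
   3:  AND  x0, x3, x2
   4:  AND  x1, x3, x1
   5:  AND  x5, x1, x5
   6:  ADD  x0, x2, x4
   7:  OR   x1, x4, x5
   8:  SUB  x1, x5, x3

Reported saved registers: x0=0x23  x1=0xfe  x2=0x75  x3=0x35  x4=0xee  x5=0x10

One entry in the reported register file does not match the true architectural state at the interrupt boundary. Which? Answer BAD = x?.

BAD = x0

after  0: x0=0x07 x1=0xd5 x2=0x05 x3=0x35 x4=0xee x5=0x7a  N=0 Z=0
after  1: x0=0x15 x1=0xd5 x2=0x05 x3=0x35 x4=0xee x5=0x7a  N=0 Z=0
after  2: x0=0x15 x1=0xd5 x2=0x75 x3=0x35 x4=0xee x5=0x7a  N=0 Z=0
after  3: x0=0x35 x1=0xd5 x2=0x75 x3=0x35 x4=0xee x5=0x7a  N=0 Z=0
after  4: x0=0x35 x1=0x15 x2=0x75 x3=0x35 x4=0xee x5=0x7a  N=0 Z=0
after  5: x0=0x35 x1=0x15 x2=0x75 x3=0x35 x4=0xee x5=0x10  N=0 Z=0
after  6: x0=0x63 x1=0x15 x2=0x75 x3=0x35 x4=0xee x5=0x10  N=0 Z=0
after  7: x0=0x63 x1=0xfe x2=0x75 x3=0x35 x4=0xee x5=0x10  N=1 Z=0
-- IRQ taken; context saved, return-PC = 8 --
mismatch: x0: reported 0x23 vs actual 0x63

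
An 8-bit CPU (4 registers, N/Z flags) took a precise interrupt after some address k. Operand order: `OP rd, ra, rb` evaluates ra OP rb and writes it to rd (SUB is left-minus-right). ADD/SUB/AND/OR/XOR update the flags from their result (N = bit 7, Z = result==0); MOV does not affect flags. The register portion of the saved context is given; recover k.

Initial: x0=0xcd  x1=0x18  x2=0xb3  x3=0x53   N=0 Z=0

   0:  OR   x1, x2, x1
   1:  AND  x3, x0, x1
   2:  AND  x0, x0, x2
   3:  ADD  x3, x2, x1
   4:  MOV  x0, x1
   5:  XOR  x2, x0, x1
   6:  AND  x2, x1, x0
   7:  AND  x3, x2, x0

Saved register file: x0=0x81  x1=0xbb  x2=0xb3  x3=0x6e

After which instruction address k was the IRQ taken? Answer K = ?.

K = 3

after  0: x0=0xcd x1=0xbb x2=0xb3 x3=0x53  N=1 Z=0
after  1: x0=0xcd x1=0xbb x2=0xb3 x3=0x89  N=1 Z=0
after  2: x0=0x81 x1=0xbb x2=0xb3 x3=0x89  N=1 Z=0
after  3: x0=0x81 x1=0xbb x2=0xb3 x3=0x6e  N=0 Z=0
-- IRQ taken; context saved, return-PC = 4 --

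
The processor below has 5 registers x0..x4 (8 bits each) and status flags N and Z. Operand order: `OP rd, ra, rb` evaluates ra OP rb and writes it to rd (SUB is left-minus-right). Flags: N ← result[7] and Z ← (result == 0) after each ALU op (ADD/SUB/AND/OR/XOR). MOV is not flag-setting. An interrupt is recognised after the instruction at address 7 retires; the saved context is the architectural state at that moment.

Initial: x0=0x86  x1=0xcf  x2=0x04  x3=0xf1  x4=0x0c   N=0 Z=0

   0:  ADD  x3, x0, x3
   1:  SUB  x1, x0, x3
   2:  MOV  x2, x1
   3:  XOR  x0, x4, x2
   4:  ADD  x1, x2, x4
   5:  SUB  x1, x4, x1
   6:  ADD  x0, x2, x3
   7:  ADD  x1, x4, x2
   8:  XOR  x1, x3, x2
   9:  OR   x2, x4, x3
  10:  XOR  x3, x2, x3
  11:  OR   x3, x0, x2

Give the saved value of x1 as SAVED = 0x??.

SAVED = 0x1b

after  0: x0=0x86 x1=0xcf x2=0x04 x3=0x77 x4=0x0c  N=0 Z=0
after  1: x0=0x86 x1=0x0f x2=0x04 x3=0x77 x4=0x0c  N=0 Z=0
after  2: x0=0x86 x1=0x0f x2=0x0f x3=0x77 x4=0x0c  N=0 Z=0
after  3: x0=0x03 x1=0x0f x2=0x0f x3=0x77 x4=0x0c  N=0 Z=0
after  4: x0=0x03 x1=0x1b x2=0x0f x3=0x77 x4=0x0c  N=0 Z=0
after  5: x0=0x03 x1=0xf1 x2=0x0f x3=0x77 x4=0x0c  N=1 Z=0
after  6: x0=0x86 x1=0xf1 x2=0x0f x3=0x77 x4=0x0c  N=1 Z=0
after  7: x0=0x86 x1=0x1b x2=0x0f x3=0x77 x4=0x0c  N=0 Z=0
-- IRQ taken; context saved, return-PC = 8 --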